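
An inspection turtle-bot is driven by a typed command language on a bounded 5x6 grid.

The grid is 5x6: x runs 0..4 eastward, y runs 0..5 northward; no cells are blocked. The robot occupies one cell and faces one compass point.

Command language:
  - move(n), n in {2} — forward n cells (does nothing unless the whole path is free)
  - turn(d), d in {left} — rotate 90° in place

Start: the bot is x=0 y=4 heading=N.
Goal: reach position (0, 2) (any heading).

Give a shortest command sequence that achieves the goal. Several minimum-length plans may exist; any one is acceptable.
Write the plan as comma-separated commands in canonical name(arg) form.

start: x=0 y=4 heading=N
[1] after turn(left): x=0 y=4 heading=W
[2] after turn(left): x=0 y=4 heading=S
[3] after move(2): x=0 y=2 heading=S
minimal: 3 command(s), checked below 3.

turn(left), turn(left), move(2)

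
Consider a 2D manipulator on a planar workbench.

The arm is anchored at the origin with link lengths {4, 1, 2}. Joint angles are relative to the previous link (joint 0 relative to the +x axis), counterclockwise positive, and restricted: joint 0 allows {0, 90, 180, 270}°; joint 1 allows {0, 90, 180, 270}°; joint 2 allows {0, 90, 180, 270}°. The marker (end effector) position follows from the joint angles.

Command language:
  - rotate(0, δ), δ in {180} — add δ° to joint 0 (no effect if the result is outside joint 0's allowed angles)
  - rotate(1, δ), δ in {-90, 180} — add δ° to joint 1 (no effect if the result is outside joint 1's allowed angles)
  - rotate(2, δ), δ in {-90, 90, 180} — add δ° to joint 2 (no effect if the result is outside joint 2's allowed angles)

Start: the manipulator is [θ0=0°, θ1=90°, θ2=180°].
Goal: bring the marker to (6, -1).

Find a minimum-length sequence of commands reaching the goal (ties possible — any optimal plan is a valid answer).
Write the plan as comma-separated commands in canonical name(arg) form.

start: [θ0=0°, θ1=90°, θ2=180°]
[1] after rotate(2, -90): [θ0=0°, θ1=90°, θ2=90°]
[2] after rotate(1, 180): [θ0=0°, θ1=270°, θ2=90°]
nothing shorter than 2 reaches the goal.

rotate(2, -90), rotate(1, 180)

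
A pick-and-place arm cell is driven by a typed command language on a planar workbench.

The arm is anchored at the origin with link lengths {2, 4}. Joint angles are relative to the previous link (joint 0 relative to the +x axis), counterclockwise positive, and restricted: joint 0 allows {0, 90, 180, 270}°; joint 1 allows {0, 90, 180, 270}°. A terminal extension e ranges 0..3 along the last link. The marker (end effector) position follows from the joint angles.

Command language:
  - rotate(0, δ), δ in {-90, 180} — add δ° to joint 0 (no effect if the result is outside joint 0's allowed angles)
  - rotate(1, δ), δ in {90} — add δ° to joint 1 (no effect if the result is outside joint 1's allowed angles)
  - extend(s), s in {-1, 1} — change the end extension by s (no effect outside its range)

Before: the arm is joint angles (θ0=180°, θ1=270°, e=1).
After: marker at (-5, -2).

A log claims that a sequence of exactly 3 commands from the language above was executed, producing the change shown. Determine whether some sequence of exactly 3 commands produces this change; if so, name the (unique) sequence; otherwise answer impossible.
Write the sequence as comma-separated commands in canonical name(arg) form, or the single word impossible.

start: joint angles (θ0=180°, θ1=270°, e=1)
step 1 (rotate(0, -90)): joint angles (θ0=90°, θ1=270°, e=1)
step 2 (rotate(0, -90)): joint angles (θ0=0°, θ1=270°, e=1)
step 3 (rotate(0, -90)): joint angles (θ0=270°, θ1=270°, e=1)
no other 3-command option fits: unique.

rotate(0, -90), rotate(0, -90), rotate(0, -90)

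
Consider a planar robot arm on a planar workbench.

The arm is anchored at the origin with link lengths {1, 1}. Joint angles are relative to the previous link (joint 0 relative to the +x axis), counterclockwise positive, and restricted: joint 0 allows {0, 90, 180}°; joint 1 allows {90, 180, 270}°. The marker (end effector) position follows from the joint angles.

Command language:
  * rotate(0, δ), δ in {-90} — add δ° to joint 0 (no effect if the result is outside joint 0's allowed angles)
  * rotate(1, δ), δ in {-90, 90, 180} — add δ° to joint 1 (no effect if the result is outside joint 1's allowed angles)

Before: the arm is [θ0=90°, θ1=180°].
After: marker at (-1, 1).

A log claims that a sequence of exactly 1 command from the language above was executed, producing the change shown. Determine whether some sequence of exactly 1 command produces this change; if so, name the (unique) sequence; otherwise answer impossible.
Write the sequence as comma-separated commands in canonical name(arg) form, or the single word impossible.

rotate(1, -90)

t0: [θ0=90°, θ1=180°]
1. rotate(1, -90) → [θ0=90°, θ1=90°]
uniquely the one of 4 1-step routes that fits.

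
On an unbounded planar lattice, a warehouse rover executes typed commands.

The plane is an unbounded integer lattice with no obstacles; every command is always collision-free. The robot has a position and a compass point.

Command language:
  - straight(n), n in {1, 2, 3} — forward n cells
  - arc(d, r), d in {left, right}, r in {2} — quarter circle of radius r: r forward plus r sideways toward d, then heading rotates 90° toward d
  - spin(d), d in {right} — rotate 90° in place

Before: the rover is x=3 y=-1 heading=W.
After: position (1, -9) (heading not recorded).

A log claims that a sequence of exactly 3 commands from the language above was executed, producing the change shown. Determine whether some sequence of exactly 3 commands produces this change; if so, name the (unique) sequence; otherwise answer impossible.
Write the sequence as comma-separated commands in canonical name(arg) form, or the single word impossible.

arc(left, 2), straight(3), straight(3)

key: running straight(3) before arc(left, 2) would end elsewhere — order is forced
start: x=3 y=-1 heading=W
t=1 arc(left, 2) ⇒ x=1 y=-3 heading=S
t=2 straight(3) ⇒ x=1 y=-6 heading=S
t=3 straight(3) ⇒ x=1 y=-9 heading=S
all 216 alternatives checked — unique.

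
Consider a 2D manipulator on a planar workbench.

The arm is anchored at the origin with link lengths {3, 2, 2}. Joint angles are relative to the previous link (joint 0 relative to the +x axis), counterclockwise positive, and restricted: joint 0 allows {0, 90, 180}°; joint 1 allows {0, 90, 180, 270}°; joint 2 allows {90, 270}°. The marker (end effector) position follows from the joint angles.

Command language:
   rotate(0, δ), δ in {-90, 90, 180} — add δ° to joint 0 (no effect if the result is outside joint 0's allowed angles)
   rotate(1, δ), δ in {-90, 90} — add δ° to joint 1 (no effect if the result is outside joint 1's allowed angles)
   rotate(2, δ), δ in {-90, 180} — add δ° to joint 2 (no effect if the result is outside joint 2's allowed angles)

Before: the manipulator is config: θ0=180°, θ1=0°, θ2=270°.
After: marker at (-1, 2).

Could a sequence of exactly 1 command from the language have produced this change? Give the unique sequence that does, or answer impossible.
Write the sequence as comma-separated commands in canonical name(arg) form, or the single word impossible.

rotate(1, -90)

begin: config: θ0=180°, θ1=0°, θ2=270°
t=1 rotate(1, -90) ⇒ config: θ0=180°, θ1=270°, θ2=270°
no rival 1-sequence matches.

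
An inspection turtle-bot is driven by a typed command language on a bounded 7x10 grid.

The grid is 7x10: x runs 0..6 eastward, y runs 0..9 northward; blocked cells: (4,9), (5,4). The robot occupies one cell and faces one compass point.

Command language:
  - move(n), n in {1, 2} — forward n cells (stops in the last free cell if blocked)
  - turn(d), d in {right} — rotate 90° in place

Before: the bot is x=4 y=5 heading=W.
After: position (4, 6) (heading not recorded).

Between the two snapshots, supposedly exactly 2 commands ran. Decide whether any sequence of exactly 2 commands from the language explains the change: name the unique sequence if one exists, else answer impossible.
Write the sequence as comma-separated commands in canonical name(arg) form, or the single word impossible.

turn(right), move(1)

key: order matters: swapping turn(right) and move(1) lands elsewhere
initial: x=4 y=5 heading=W
[1] after turn(right): x=4 y=5 heading=N
[2] after move(1): x=4 y=6 heading=N
uniquely the one of 9 2-step routes that fits.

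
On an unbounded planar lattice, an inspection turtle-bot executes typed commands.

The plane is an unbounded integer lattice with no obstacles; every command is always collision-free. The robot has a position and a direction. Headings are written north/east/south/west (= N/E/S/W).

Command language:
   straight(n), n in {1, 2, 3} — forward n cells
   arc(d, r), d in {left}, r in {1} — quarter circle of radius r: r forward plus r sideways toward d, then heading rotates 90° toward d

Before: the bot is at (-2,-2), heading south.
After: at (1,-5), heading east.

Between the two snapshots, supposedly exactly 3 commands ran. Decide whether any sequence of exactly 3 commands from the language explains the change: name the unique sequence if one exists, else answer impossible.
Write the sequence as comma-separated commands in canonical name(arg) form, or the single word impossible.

straight(2), arc(left, 1), straight(2)

key: cell and facing (now E) both changed — the 3 commands mix motion and turning
t0: at (-2,-2), heading south
step 1 (straight(2)): at (-2,-4), heading south
step 2 (arc(left, 1)): at (-1,-5), heading east
step 3 (straight(2)): at (1,-5), heading east
no rival 3-sequence matches.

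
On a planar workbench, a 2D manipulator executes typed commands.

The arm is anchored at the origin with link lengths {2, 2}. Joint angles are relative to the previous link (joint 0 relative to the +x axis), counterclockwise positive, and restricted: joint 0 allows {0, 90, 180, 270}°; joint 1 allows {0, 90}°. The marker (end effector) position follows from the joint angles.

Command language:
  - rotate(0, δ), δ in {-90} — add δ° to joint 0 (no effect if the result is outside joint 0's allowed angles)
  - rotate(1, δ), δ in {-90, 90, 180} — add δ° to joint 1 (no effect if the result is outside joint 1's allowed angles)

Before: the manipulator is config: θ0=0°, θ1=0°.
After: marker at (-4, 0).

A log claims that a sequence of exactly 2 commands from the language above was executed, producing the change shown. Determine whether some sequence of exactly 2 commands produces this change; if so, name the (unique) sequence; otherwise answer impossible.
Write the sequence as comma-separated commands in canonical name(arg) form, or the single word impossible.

rotate(0, -90), rotate(0, -90)

from: config: θ0=0°, θ1=0°
[1] after rotate(0, -90): config: θ0=270°, θ1=0°
[2] after rotate(0, -90): config: θ0=180°, θ1=0°
uniquely the one of 16 2-step routes that fits.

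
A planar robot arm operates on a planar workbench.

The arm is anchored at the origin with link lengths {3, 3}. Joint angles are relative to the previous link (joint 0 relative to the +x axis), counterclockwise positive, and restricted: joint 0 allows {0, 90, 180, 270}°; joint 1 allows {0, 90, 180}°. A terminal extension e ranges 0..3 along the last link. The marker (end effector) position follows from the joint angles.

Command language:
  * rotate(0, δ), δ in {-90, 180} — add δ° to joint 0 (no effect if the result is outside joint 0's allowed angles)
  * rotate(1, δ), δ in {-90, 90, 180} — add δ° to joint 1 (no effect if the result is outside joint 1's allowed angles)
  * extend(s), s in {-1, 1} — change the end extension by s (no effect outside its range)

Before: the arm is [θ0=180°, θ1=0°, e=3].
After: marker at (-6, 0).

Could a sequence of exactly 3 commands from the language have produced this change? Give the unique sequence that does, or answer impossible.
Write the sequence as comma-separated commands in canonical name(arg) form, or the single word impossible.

start: [θ0=180°, θ1=0°, e=3]
t=1 extend(-1) ⇒ [θ0=180°, θ1=0°, e=2]
t=2 extend(-1) ⇒ [θ0=180°, θ1=0°, e=1]
t=3 extend(-1) ⇒ [θ0=180°, θ1=0°, e=0]
no other 3-command option fits: unique.

extend(-1), extend(-1), extend(-1)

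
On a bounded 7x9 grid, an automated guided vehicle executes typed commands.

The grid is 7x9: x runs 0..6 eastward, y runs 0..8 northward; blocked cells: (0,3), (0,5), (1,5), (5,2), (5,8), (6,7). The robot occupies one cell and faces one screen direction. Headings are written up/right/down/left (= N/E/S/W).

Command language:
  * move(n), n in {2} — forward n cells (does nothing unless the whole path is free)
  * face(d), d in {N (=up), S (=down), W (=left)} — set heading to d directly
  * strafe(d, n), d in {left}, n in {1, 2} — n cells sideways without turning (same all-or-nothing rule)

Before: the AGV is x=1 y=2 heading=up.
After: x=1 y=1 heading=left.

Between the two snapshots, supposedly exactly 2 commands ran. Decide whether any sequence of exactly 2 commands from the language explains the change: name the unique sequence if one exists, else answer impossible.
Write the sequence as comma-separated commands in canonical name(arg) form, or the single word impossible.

face(W), strafe(left, 1)

key: order matters: swapping face(W) and strafe(left, 1) lands elsewhere
t0: x=1 y=2 heading=up
step 1 (face(W)): x=1 y=2 heading=left
step 2 (strafe(left, 1)): x=1 y=1 heading=left
all 36 alternatives checked — unique.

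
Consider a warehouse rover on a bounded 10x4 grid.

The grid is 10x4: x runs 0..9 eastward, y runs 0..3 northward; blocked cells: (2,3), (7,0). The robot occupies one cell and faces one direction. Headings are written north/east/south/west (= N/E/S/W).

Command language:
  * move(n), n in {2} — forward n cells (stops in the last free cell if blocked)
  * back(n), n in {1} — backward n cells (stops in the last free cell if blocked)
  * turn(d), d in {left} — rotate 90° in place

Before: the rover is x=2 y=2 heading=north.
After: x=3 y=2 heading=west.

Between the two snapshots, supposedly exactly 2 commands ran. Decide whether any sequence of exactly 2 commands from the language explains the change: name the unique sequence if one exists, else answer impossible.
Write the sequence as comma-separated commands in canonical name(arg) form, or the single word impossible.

turn(left), back(1)

key: order matters: swapping turn(left) and back(1) lands elsewhere
t0: x=2 y=2 heading=north
step 1 (turn(left)): x=2 y=2 heading=west
step 2 (back(1)): x=3 y=2 heading=west
all 9 alternatives checked — unique.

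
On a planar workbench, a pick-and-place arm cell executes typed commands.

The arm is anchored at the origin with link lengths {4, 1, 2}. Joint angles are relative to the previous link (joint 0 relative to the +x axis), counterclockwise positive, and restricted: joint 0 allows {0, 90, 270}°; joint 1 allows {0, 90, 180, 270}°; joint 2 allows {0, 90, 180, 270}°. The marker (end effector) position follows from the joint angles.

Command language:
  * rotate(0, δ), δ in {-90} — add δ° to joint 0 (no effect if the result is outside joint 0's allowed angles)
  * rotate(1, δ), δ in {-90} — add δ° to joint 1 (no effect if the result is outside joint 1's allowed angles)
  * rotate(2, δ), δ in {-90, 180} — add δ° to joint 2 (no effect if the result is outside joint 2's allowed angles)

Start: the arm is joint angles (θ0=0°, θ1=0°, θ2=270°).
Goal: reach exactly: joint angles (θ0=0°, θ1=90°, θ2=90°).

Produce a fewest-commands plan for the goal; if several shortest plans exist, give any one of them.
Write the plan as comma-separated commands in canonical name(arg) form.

initial: joint angles (θ0=0°, θ1=0°, θ2=270°)
[1] after rotate(2, 180): joint angles (θ0=0°, θ1=0°, θ2=90°)
[2] after rotate(1, -90): joint angles (θ0=0°, θ1=270°, θ2=90°)
[3] after rotate(1, -90): joint angles (θ0=0°, θ1=180°, θ2=90°)
[4] after rotate(1, -90): joint angles (θ0=0°, θ1=90°, θ2=90°)
minimal: 4 command(s), checked below 4.

rotate(2, 180), rotate(1, -90), rotate(1, -90), rotate(1, -90)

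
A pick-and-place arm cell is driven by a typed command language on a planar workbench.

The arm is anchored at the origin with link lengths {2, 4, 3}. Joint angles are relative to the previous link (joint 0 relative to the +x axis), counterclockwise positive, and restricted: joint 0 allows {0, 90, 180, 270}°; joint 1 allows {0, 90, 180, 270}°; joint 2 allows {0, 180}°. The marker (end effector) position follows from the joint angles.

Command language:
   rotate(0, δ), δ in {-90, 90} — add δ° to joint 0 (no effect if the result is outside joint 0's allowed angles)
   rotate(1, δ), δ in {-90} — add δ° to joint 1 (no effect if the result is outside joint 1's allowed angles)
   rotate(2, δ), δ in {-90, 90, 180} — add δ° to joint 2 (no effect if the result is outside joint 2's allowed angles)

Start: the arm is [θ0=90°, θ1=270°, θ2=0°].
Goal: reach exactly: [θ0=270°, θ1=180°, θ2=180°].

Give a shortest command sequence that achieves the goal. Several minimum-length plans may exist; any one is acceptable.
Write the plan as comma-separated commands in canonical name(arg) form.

t0: [θ0=90°, θ1=270°, θ2=0°]
step 1 (rotate(0, 90)): [θ0=180°, θ1=270°, θ2=0°]
step 2 (rotate(0, 90)): [θ0=270°, θ1=270°, θ2=0°]
step 3 (rotate(1, -90)): [θ0=270°, θ1=180°, θ2=0°]
step 4 (rotate(2, 180)): [θ0=270°, θ1=180°, θ2=180°]
shorter routes all fall short; 4 is best.

rotate(0, 90), rotate(0, 90), rotate(1, -90), rotate(2, 180)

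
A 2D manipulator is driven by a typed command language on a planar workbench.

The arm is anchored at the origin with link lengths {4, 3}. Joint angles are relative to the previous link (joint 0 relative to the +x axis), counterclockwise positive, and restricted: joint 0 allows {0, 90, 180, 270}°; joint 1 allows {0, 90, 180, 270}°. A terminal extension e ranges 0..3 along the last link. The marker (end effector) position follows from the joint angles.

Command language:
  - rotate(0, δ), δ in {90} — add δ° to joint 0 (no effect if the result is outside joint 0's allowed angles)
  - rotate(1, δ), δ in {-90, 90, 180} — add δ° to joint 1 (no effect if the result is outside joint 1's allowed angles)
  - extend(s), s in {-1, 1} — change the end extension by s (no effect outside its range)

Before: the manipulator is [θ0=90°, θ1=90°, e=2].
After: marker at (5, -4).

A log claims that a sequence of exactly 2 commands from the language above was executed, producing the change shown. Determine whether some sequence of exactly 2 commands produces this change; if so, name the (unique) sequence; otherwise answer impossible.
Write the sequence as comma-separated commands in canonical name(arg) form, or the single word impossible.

start: [θ0=90°, θ1=90°, e=2]
step 1 (rotate(0, 90)): [θ0=180°, θ1=90°, e=2]
step 2 (rotate(0, 90)): [θ0=270°, θ1=90°, e=2]
uniquely the one of 36 2-step routes that fits.

rotate(0, 90), rotate(0, 90)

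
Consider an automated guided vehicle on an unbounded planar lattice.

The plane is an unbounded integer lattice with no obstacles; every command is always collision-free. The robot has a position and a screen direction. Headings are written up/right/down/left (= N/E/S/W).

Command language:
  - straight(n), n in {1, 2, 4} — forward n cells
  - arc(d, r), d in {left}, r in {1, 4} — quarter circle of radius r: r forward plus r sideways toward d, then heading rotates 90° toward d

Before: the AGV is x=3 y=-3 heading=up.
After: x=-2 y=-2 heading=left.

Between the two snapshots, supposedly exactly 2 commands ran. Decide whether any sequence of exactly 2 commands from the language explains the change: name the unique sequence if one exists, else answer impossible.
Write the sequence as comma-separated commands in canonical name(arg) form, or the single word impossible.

key: running straight(4) before arc(left, 1) would end elsewhere — order is forced
from: x=3 y=-3 heading=up
[1] after arc(left, 1): x=2 y=-2 heading=left
[2] after straight(4): x=-2 y=-2 heading=left
no other 2-command option fits: unique.

arc(left, 1), straight(4)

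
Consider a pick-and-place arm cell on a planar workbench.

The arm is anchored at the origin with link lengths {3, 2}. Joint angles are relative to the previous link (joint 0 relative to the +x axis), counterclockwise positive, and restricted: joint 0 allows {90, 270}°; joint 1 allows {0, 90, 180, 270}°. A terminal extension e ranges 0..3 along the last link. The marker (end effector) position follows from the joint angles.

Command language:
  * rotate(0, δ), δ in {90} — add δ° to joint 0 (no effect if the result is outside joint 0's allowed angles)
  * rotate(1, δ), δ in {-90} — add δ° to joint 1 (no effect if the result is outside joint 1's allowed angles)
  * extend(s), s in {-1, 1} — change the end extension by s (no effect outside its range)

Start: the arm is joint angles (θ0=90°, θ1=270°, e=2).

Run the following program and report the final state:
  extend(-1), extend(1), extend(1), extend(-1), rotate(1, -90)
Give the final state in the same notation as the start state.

from: joint angles (θ0=90°, θ1=270°, e=2)
step 1 (extend(-1)): joint angles (θ0=90°, θ1=270°, e=1)
step 2 (extend(1)): joint angles (θ0=90°, θ1=270°, e=2)
step 3 (extend(1)): joint angles (θ0=90°, θ1=270°, e=3)
step 4 (extend(-1)): joint angles (θ0=90°, θ1=270°, e=2)
step 5 (rotate(1, -90)): joint angles (θ0=90°, θ1=180°, e=2)

joint angles (θ0=90°, θ1=180°, e=2)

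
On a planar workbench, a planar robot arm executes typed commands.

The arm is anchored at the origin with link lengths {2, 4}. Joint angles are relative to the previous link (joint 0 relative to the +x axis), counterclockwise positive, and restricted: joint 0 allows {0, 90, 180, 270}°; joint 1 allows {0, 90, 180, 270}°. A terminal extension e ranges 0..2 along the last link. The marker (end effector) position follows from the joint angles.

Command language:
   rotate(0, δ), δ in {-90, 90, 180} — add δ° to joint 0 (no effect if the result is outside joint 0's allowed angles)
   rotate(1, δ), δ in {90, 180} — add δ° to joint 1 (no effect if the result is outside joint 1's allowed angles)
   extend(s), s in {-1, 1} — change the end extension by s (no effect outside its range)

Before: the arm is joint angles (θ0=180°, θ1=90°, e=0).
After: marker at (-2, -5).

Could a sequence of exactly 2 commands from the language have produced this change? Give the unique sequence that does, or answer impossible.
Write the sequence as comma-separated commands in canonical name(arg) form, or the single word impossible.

extend(-1), extend(1)

key: running extend(1) before extend(-1) would end elsewhere — order is forced
t0: joint angles (θ0=180°, θ1=90°, e=0)
1. extend(-1) → joint angles (θ0=180°, θ1=90°, e=0)
2. extend(1) → joint angles (θ0=180°, θ1=90°, e=1)
all 49 alternatives checked — unique.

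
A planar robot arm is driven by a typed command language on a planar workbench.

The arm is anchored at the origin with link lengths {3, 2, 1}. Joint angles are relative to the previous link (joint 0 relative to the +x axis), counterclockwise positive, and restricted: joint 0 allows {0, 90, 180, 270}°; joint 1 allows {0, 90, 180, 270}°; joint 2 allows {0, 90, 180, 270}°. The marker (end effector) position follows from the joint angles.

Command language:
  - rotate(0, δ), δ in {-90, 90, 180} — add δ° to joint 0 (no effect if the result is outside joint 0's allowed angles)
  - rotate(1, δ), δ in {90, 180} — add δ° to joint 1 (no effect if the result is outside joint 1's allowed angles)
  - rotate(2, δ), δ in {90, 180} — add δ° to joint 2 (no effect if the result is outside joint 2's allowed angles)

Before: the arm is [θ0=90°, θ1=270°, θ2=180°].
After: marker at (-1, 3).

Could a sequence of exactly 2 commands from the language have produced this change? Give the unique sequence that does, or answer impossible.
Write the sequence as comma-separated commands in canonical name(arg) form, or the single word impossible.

t0: [θ0=90°, θ1=270°, θ2=180°]
t=1 rotate(1, 90) ⇒ [θ0=90°, θ1=0°, θ2=180°]
t=2 rotate(1, 90) ⇒ [θ0=90°, θ1=90°, θ2=180°]
all 49 alternatives checked — unique.

rotate(1, 90), rotate(1, 90)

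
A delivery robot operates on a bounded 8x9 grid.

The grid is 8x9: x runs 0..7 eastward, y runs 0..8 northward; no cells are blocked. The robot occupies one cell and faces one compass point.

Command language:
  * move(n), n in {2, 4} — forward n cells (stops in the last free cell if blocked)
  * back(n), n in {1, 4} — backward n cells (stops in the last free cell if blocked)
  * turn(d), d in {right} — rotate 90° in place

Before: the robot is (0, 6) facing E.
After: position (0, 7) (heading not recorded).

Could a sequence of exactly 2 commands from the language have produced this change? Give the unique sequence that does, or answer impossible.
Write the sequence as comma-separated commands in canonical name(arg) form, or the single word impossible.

key: order matters: swapping turn(right) and back(1) lands elsewhere
start: (0, 6) facing E
1. turn(right) → (0, 6) facing S
2. back(1) → (0, 7) facing S
no other 2-command option fits: unique.

turn(right), back(1)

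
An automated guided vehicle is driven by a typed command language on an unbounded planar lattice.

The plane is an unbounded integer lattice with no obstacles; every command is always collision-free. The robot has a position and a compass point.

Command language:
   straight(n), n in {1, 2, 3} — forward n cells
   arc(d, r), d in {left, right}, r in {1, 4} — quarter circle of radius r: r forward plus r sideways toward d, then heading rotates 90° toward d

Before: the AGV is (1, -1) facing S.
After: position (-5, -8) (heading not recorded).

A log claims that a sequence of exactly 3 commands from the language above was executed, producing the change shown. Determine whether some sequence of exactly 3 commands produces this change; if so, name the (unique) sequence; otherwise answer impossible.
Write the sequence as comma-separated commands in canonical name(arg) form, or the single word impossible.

key: running straight(2) before straight(3) would end elsewhere — order is forced
from: (1, -1) facing S
step 1 (straight(3)): (1, -4) facing S
step 2 (arc(right, 4)): (-3, -8) facing W
step 3 (straight(2)): (-5, -8) facing W
all 343 alternatives checked — unique.

straight(3), arc(right, 4), straight(2)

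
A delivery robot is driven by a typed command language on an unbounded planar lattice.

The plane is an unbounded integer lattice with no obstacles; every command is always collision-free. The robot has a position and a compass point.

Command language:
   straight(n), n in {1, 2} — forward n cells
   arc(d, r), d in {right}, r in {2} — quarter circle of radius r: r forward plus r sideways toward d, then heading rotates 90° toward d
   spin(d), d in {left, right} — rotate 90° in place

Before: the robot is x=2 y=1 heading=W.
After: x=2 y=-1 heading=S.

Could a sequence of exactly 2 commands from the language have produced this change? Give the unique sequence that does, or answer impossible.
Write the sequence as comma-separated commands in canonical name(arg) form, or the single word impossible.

key: order matters: swapping spin(left) and straight(2) lands elsewhere
from: x=2 y=1 heading=W
step 1 (spin(left)): x=2 y=1 heading=S
step 2 (straight(2)): x=2 y=-1 heading=S
uniquely the one of 25 2-step routes that fits.

spin(left), straight(2)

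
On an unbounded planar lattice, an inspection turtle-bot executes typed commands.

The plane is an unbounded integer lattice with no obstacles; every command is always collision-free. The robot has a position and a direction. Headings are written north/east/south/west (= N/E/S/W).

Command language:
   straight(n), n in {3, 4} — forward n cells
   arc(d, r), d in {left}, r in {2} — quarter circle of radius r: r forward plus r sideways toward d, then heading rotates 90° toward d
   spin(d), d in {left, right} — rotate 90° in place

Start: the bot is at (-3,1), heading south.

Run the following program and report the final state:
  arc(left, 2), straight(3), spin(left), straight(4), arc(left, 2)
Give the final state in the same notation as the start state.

begin: at (-3,1), heading south
step 1 (arc(left, 2)): at (-1,-1), heading east
step 2 (straight(3)): at (2,-1), heading east
step 3 (spin(left)): at (2,-1), heading north
step 4 (straight(4)): at (2,3), heading north
step 5 (arc(left, 2)): at (0,5), heading west

at (0,5), heading west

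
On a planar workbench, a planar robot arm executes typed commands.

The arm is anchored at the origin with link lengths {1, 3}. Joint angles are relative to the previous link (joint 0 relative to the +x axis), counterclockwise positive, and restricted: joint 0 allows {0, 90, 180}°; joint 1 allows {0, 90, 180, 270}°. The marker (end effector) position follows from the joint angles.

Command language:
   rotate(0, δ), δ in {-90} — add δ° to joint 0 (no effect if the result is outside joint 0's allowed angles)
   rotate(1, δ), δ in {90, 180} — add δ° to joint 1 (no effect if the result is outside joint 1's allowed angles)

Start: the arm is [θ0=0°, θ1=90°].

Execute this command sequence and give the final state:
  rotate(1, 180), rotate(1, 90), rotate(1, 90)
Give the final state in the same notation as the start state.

from: [θ0=0°, θ1=90°]
t=1 rotate(1, 180) ⇒ [θ0=0°, θ1=270°]
t=2 rotate(1, 90) ⇒ [θ0=0°, θ1=0°]
t=3 rotate(1, 90) ⇒ [θ0=0°, θ1=90°]

[θ0=0°, θ1=90°]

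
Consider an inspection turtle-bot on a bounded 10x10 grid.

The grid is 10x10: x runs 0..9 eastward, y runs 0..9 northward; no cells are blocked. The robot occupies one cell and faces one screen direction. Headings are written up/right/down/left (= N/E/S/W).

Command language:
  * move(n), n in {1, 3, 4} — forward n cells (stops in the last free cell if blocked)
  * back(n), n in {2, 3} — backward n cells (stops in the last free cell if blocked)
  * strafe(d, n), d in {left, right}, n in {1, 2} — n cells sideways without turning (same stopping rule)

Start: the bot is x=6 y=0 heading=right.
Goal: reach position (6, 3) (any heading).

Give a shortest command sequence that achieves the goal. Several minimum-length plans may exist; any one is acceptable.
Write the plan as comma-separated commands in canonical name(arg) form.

strafe(left, 2), strafe(left, 1)

t0: x=6 y=0 heading=right
1. strafe(left, 2) → x=6 y=2 heading=right
2. strafe(left, 1) → x=6 y=3 heading=right
shorter routes all fall short; 2 is best.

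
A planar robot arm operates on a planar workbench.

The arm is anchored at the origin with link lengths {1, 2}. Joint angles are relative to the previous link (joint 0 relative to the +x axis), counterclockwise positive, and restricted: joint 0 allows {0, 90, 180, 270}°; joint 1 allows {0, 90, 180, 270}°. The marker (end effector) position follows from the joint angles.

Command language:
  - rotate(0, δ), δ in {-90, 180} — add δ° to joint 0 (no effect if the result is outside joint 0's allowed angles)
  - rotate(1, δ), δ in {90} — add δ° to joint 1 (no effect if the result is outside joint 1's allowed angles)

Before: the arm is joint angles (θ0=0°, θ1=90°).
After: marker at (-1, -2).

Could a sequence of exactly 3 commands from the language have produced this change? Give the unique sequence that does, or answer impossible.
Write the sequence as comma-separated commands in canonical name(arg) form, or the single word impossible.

rotate(0, 180), rotate(0, 180), rotate(0, 180)

begin: joint angles (θ0=0°, θ1=90°)
[1] after rotate(0, 180): joint angles (θ0=180°, θ1=90°)
[2] after rotate(0, 180): joint angles (θ0=0°, θ1=90°)
[3] after rotate(0, 180): joint angles (θ0=180°, θ1=90°)
uniquely the one of 27 3-step routes that fits.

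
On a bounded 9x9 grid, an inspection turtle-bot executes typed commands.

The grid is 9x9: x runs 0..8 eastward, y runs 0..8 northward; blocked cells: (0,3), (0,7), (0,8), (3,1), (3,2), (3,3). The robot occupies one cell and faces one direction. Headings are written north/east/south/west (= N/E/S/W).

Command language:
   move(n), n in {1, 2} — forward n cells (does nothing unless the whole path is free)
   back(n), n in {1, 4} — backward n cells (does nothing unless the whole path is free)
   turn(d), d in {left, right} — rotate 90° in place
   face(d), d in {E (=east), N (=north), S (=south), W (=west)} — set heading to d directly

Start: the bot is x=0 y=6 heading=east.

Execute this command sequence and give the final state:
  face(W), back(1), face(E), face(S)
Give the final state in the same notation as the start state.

x=1 y=6 heading=south

from: x=0 y=6 heading=east
[1] after face(W): x=0 y=6 heading=west
[2] after back(1): x=1 y=6 heading=west
[3] after face(E): x=1 y=6 heading=east
[4] after face(S): x=1 y=6 heading=south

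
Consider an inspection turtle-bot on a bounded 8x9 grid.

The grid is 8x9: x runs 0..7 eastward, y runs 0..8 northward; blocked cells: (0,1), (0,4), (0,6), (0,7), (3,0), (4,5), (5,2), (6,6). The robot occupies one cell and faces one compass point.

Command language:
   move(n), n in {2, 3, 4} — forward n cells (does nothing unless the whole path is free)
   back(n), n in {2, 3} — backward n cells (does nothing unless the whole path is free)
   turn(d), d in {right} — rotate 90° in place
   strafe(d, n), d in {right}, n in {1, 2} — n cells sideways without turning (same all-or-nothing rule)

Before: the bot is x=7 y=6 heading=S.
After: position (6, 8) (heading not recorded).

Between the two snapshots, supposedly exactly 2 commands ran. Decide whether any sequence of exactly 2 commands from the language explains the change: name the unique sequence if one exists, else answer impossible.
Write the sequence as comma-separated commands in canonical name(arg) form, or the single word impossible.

key: running strafe(right, 1) before back(2) would end elsewhere — order is forced
from: x=7 y=6 heading=S
step 1 (back(2)): x=7 y=8 heading=S
step 2 (strafe(right, 1)): x=6 y=8 heading=S
uniquely the one of 64 2-step routes that fits.

back(2), strafe(right, 1)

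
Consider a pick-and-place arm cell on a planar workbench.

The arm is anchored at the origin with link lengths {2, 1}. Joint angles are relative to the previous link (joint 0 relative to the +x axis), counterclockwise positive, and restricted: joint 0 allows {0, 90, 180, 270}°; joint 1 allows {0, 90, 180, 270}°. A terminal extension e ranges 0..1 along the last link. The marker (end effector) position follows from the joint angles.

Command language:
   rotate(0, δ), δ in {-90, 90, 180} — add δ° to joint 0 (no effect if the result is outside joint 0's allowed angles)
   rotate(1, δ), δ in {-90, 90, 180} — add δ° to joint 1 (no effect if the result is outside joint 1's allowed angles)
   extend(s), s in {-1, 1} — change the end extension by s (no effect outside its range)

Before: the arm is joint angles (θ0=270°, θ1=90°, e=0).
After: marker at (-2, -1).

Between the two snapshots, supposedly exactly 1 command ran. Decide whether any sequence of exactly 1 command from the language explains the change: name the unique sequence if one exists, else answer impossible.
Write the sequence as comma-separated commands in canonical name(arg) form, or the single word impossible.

rotate(0, -90)

begin: joint angles (θ0=270°, θ1=90°, e=0)
1. rotate(0, -90) → joint angles (θ0=180°, θ1=90°, e=0)
all 8 alternatives checked — unique.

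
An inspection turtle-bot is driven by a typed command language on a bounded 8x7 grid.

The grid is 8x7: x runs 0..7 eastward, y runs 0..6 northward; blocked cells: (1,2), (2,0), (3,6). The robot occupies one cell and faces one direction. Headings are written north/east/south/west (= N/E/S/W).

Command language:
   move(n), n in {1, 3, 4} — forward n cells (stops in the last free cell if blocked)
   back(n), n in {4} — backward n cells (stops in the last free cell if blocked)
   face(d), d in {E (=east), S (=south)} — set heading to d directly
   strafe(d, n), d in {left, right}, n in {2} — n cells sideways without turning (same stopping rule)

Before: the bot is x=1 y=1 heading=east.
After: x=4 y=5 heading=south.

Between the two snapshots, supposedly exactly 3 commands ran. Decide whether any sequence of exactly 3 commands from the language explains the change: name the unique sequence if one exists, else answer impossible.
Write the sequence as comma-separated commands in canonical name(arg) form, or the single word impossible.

move(3), face(S), back(4)

key: position moved to (4,5) AND the heading swung to S — translation plus rotation needed
from: x=1 y=1 heading=east
t=1 move(3) ⇒ x=4 y=1 heading=east
t=2 face(S) ⇒ x=4 y=1 heading=south
t=3 back(4) ⇒ x=4 y=5 heading=south
uniquely the one of 512 3-step routes that fits.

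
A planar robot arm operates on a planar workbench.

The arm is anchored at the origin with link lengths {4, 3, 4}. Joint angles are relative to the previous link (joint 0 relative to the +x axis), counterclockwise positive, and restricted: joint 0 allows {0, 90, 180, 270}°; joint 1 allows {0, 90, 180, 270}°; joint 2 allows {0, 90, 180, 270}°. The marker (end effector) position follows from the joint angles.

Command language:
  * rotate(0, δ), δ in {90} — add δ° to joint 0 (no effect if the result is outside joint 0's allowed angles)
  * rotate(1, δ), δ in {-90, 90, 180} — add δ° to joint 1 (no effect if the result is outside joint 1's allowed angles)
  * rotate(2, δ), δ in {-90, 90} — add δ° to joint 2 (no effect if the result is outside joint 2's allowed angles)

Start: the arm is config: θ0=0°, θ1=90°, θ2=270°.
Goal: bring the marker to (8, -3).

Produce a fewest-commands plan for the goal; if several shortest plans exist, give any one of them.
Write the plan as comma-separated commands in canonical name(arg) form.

begin: config: θ0=0°, θ1=90°, θ2=270°
[1] after rotate(2, 90): config: θ0=0°, θ1=90°, θ2=0°
[2] after rotate(2, 90): config: θ0=0°, θ1=90°, θ2=90°
[3] after rotate(1, 180): config: θ0=0°, θ1=270°, θ2=90°
nothing shorter than 3 reaches the goal.

rotate(2, 90), rotate(2, 90), rotate(1, 180)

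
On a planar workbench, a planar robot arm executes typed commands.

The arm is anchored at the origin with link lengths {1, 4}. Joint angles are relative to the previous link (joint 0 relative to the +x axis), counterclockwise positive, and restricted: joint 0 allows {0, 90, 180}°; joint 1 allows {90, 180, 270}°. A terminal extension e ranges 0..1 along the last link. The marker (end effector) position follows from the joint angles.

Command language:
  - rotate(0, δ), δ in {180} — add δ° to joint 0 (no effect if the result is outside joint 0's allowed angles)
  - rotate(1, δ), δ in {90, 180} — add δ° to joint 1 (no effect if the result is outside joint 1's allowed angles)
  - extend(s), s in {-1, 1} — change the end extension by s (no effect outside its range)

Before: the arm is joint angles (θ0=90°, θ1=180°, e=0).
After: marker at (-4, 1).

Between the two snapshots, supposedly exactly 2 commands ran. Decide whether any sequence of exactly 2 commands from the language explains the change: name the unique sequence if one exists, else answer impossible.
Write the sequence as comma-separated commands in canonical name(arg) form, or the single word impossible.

key: order matters: swapping rotate(1, 90) and rotate(1, 180) lands elsewhere
initial: joint angles (θ0=90°, θ1=180°, e=0)
t=1 rotate(1, 90) ⇒ joint angles (θ0=90°, θ1=270°, e=0)
t=2 rotate(1, 180) ⇒ joint angles (θ0=90°, θ1=90°, e=0)
no other 2-command option fits: unique.

rotate(1, 90), rotate(1, 180)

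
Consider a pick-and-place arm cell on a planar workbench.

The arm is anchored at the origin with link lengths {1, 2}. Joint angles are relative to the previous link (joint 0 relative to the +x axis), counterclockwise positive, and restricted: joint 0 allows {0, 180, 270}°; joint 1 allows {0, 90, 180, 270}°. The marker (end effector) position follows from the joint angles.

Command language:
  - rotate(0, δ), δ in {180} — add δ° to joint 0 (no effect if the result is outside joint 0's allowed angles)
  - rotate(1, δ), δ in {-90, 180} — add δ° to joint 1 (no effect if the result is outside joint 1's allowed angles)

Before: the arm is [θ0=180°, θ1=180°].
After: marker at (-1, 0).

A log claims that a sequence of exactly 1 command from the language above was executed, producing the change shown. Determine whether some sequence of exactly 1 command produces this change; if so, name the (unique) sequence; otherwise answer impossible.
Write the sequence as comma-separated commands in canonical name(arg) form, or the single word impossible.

rotate(0, 180)

begin: [θ0=180°, θ1=180°]
1. rotate(0, 180) → [θ0=0°, θ1=180°]
all 3 alternatives checked — unique.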